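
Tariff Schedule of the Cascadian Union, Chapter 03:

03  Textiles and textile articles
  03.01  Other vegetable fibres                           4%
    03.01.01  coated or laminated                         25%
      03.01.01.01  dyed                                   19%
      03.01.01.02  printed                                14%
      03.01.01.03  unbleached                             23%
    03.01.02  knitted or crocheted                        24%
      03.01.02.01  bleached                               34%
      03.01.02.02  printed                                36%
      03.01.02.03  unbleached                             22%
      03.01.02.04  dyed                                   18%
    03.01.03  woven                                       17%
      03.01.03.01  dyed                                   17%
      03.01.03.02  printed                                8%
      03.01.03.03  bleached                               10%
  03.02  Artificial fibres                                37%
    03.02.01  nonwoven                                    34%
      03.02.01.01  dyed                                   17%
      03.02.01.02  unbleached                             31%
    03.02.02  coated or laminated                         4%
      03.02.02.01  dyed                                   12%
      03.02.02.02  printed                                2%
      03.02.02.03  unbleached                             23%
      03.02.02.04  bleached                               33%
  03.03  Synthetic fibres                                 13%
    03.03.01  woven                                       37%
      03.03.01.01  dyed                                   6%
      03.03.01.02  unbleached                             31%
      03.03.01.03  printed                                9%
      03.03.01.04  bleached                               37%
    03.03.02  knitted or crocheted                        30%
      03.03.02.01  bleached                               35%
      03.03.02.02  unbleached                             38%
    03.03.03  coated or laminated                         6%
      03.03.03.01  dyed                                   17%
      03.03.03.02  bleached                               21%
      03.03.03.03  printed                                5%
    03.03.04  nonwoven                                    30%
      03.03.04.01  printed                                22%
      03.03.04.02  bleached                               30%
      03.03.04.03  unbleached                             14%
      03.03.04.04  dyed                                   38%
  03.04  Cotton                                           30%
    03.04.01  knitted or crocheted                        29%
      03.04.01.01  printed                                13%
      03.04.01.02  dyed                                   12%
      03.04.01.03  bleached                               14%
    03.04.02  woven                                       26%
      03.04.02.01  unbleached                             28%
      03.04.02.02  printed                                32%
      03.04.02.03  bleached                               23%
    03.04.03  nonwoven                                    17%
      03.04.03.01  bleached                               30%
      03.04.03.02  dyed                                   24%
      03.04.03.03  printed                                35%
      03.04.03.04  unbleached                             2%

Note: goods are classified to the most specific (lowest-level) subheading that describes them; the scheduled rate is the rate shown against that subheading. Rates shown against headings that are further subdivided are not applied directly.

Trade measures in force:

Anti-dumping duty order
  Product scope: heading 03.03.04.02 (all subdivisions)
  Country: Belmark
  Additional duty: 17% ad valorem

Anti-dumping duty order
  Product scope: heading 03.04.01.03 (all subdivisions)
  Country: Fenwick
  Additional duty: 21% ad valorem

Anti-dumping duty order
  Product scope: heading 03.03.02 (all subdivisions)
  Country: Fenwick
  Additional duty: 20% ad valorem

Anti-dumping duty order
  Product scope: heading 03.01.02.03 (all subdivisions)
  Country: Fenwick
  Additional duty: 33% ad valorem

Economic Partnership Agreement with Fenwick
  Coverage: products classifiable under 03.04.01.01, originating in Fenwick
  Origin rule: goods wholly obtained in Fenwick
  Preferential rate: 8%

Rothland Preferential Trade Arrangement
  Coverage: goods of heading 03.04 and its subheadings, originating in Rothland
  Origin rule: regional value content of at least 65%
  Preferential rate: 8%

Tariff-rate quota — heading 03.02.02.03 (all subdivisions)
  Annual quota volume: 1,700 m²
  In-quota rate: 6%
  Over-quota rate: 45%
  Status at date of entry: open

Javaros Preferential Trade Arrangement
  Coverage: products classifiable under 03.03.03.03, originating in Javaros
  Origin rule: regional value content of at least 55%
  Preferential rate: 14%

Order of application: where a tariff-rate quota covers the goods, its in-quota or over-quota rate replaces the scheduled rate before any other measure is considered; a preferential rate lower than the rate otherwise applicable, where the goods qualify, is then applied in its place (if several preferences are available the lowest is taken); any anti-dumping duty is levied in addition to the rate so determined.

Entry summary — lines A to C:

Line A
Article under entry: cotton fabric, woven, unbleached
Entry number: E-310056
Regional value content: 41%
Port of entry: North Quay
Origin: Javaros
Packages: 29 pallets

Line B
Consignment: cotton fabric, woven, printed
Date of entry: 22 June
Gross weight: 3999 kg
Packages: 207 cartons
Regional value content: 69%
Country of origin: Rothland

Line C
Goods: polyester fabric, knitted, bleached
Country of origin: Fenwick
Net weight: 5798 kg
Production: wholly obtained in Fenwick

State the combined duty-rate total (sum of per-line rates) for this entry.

Line A: cotton → 03.04; woven → 03.04.02; unbleached → 03.04.02.01. Scheduled 28%. Javaros agreement on 03.03.03.03: 03.04.02.01 not covered. → 28%.
Line B: cotton → 03.04; woven → 03.04.02; printed → 03.04.02.02. Scheduled 32%. Rothland agreement on 03.04: RVC ≥ 65% → 8% available; preferential 8%. → 8%.
Line C: polyester → 03.03; knitted → 03.03.02; bleached → 03.03.02.01. Scheduled 35%. Fenwick agreement on 03.04.01.01: 03.03.02.01 not covered; anti-dumping (Fenwick, 03.03.02): +20%; total 35% + 20% = 55%. → 55%.
Sum: 28% + 8% + 55% = 91%.

91%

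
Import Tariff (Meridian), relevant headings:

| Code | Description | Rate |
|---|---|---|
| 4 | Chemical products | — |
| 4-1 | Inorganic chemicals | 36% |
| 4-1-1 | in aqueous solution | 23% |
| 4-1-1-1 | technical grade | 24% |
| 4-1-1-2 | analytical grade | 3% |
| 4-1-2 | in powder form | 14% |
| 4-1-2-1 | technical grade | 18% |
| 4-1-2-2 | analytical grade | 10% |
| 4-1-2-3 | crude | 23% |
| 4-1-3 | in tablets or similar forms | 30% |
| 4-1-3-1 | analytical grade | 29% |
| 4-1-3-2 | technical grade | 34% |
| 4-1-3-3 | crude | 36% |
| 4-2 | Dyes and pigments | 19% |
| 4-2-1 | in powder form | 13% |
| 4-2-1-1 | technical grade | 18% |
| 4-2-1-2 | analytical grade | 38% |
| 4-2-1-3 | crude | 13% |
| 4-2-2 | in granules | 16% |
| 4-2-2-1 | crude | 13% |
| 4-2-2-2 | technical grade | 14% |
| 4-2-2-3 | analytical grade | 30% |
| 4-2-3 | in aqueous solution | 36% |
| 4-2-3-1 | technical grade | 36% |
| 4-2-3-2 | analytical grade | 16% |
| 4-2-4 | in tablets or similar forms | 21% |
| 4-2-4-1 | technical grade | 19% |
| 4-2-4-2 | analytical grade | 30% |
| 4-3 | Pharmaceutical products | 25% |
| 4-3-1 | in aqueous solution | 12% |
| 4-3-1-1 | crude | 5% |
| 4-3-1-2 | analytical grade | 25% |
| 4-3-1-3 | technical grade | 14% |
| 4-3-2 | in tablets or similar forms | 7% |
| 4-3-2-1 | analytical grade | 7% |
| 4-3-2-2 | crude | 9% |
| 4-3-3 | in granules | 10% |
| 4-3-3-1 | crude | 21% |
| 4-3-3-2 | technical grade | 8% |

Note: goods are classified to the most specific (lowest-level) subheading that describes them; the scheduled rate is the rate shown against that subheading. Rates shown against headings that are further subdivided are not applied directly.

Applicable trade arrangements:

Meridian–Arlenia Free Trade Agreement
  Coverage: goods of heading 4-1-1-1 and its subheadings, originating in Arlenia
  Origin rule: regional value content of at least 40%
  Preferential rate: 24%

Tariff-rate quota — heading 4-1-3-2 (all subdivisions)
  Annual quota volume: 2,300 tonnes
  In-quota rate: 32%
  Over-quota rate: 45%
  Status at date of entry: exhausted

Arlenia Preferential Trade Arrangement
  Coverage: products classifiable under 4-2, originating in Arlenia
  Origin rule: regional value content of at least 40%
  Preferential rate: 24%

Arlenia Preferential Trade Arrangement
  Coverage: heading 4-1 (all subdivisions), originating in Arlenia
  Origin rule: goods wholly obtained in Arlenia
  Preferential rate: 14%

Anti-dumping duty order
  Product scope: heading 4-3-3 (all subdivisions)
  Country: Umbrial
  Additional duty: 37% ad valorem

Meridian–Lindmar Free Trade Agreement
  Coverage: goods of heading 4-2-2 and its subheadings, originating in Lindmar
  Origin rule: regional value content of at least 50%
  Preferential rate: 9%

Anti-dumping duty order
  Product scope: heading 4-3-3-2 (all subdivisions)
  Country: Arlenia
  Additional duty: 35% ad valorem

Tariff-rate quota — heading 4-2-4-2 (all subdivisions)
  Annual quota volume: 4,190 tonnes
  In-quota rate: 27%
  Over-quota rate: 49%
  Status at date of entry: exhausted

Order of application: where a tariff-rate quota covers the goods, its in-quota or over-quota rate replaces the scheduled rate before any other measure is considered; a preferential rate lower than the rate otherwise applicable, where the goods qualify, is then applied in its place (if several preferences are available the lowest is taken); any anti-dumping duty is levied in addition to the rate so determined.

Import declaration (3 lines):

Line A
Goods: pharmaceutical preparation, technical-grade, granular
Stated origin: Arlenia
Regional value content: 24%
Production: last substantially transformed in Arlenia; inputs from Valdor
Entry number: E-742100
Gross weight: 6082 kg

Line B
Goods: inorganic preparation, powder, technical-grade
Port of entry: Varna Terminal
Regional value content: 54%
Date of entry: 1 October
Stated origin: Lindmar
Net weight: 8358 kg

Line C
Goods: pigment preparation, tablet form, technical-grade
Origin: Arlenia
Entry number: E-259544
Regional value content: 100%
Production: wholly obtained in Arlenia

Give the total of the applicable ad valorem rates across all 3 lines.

Line A: pharmaceutical → 4-3; granular → 4-3-3; technical-grade → 4-3-3-2. Scheduled 8%. Arlenia agreement on 4-1-1-1: 4-3-3-2 not covered; Arlenia agreement on 4-2: 4-3-3-2 not covered; Arlenia agreement on 4-1: 4-3-3-2 not covered; anti-dumping (Arlenia, 4-3-3-2): +35%; total 8% + 35% = 43%. → 43%.
Line B: inorganic → 4-1; powder → 4-1-2; technical-grade → 4-1-2-1. Scheduled 18%. Lindmar agreement on 4-2-2: 4-1-2-1 not covered. → 18%.
Line C: pigment → 4-2; tablet form → 4-2-4; technical-grade → 4-2-4-1. Scheduled 19%. Arlenia agreement on 4-1-1-1: 4-2-4-1 not covered; Arlenia agreement on 4-2: RVC ≥ 40% → 24% available; Arlenia agreement on 4-1: 4-2-4-1 not covered; preference 24% not lower than 19% → no reduction. → 19%.
Sum: 43% + 18% + 19% = 80%.

80%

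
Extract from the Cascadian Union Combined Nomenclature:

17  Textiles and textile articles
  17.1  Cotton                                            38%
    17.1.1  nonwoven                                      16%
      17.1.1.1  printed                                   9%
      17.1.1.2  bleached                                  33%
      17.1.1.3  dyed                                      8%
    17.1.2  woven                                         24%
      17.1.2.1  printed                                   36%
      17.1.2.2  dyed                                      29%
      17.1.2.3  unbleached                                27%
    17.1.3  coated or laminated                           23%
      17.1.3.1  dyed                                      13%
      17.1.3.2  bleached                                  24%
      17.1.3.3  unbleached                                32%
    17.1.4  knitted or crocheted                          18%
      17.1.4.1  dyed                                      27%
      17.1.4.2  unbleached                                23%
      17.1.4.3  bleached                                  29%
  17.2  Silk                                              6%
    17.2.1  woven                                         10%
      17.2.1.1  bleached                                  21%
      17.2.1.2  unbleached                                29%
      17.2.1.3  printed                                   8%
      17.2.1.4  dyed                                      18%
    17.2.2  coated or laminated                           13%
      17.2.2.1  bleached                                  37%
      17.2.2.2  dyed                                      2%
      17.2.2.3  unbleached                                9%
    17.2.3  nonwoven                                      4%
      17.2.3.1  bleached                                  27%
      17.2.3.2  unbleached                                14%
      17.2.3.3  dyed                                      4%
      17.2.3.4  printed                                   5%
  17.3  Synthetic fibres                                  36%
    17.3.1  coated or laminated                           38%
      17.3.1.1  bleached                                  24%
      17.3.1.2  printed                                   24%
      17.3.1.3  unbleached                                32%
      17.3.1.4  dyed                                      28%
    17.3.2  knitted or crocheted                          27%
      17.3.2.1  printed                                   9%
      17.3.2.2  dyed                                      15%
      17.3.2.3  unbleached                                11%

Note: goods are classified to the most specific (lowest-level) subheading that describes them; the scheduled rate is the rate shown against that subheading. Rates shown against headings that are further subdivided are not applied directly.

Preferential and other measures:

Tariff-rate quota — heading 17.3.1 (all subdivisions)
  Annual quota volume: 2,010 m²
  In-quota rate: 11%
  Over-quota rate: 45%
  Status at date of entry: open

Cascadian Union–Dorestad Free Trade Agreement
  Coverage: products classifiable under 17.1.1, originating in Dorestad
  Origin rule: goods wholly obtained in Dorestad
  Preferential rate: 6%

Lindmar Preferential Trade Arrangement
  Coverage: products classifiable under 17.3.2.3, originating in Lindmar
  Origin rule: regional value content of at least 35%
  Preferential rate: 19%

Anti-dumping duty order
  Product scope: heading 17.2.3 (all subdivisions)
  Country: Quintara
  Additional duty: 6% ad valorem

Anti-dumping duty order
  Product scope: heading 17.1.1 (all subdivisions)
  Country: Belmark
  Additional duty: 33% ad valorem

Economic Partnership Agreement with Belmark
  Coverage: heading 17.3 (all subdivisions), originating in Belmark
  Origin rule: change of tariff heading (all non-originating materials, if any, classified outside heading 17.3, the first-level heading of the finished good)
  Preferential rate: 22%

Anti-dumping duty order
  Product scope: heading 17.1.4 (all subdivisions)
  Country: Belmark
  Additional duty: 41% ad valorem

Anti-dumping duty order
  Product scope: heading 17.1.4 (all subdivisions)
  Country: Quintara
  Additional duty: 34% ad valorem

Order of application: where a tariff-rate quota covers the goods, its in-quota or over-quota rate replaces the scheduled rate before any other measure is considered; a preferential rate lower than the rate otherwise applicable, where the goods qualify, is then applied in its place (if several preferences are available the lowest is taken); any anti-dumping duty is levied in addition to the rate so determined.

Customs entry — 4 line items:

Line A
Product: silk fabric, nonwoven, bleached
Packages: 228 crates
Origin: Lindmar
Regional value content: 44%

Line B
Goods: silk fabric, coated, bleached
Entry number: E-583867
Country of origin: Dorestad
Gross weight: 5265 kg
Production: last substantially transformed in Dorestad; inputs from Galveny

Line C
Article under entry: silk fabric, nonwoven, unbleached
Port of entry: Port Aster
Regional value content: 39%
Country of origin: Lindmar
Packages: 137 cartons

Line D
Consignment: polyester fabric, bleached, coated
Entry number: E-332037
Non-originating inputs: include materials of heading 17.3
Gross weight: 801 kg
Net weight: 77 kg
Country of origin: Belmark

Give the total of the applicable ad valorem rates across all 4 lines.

Line A: silk → 17.2; nonwoven → 17.2.3; bleached → 17.2.3.1. Scheduled 27%. Lindmar agreement on 17.3.2.3: 17.2.3.1 not covered. → 27%.
Line B: silk → 17.2; coated → 17.2.2; bleached → 17.2.2.1. Scheduled 37%. Dorestad agreement on 17.1.1: 17.2.2.1 not covered. → 37%.
Line C: silk → 17.2; nonwoven → 17.2.3; unbleached → 17.2.3.2. Scheduled 14%. Lindmar agreement on 17.3.2.3: 17.2.3.2 not covered. → 14%.
Line D: polyester → 17.3; coated → 17.3.1; bleached → 17.3.1.1. Scheduled 24%. quota on 17.3.1 open → in-quota 11%; Belmark agreement on 17.3: CTH not met. → 11%.
Sum: 27% + 37% + 14% + 11% = 89%.

89%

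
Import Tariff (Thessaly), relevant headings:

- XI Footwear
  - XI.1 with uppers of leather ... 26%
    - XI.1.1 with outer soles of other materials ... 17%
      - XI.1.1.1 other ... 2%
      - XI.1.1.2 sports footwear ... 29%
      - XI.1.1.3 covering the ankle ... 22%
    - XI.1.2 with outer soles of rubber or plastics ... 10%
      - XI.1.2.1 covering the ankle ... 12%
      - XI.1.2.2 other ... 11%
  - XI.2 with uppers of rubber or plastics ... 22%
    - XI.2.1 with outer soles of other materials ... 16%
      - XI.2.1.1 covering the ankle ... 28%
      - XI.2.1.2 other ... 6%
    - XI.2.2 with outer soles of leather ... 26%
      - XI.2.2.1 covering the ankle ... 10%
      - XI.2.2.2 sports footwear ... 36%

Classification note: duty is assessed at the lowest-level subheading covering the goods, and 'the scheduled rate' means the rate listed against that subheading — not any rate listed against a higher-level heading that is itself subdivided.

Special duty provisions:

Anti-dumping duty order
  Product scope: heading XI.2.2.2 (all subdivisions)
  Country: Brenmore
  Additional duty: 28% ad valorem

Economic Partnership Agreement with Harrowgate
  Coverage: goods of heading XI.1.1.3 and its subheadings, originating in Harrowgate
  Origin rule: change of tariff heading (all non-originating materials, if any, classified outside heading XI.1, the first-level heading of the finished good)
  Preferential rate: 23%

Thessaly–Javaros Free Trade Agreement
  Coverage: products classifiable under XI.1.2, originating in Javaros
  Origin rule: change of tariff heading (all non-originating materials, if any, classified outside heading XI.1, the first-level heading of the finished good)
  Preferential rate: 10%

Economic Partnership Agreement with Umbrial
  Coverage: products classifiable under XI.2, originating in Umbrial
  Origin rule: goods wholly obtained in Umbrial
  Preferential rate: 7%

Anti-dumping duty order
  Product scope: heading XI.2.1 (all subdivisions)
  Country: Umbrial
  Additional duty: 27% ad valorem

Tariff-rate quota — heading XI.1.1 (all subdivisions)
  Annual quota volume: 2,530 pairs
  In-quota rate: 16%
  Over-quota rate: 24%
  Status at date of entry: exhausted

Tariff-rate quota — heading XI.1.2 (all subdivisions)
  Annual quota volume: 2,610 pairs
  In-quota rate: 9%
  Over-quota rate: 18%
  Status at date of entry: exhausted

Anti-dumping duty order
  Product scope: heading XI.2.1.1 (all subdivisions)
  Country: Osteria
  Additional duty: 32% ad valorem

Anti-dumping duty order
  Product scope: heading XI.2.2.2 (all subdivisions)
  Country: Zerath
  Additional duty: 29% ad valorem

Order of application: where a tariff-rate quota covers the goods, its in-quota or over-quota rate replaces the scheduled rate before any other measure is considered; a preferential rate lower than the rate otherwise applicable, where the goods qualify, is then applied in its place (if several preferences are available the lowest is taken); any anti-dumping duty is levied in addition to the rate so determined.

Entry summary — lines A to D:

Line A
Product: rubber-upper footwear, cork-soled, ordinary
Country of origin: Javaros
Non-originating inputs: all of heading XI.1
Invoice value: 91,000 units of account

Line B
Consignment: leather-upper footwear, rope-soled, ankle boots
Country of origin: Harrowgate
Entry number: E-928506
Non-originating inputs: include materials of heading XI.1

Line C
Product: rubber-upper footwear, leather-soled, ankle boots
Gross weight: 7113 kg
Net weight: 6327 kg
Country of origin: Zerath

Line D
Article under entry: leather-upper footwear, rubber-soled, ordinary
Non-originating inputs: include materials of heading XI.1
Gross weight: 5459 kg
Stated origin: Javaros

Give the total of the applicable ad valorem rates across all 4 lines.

Line A: rubber-upper → XI.2; cork-soled → XI.2.1; ordinary → XI.2.1.2. Scheduled 6%. Javaros agreement on XI.1.2: XI.2.1.2 not covered. → 6%.
Line B: leather-upper → XI.1; rope-soled → XI.1.1; ankle boots → XI.1.1.3. Scheduled 22%. quota on XI.1.1 exhausted → over-quota 24%; Harrowgate agreement on XI.1.1.3: CTH not met. → 24%.
Line C: rubber-upper → XI.2; leather-soled → XI.2.2; ankle boots → XI.2.2.1. Scheduled 10%. No special measure applies. → 10%.
Line D: leather-upper → XI.1; rubber-soled → XI.1.2; ordinary → XI.1.2.2. Scheduled 11%. quota on XI.1.2 exhausted → over-quota 18%; Javaros agreement on XI.1.2: CTH not met. → 18%.
Sum: 6% + 24% + 10% + 18% = 58%.

58%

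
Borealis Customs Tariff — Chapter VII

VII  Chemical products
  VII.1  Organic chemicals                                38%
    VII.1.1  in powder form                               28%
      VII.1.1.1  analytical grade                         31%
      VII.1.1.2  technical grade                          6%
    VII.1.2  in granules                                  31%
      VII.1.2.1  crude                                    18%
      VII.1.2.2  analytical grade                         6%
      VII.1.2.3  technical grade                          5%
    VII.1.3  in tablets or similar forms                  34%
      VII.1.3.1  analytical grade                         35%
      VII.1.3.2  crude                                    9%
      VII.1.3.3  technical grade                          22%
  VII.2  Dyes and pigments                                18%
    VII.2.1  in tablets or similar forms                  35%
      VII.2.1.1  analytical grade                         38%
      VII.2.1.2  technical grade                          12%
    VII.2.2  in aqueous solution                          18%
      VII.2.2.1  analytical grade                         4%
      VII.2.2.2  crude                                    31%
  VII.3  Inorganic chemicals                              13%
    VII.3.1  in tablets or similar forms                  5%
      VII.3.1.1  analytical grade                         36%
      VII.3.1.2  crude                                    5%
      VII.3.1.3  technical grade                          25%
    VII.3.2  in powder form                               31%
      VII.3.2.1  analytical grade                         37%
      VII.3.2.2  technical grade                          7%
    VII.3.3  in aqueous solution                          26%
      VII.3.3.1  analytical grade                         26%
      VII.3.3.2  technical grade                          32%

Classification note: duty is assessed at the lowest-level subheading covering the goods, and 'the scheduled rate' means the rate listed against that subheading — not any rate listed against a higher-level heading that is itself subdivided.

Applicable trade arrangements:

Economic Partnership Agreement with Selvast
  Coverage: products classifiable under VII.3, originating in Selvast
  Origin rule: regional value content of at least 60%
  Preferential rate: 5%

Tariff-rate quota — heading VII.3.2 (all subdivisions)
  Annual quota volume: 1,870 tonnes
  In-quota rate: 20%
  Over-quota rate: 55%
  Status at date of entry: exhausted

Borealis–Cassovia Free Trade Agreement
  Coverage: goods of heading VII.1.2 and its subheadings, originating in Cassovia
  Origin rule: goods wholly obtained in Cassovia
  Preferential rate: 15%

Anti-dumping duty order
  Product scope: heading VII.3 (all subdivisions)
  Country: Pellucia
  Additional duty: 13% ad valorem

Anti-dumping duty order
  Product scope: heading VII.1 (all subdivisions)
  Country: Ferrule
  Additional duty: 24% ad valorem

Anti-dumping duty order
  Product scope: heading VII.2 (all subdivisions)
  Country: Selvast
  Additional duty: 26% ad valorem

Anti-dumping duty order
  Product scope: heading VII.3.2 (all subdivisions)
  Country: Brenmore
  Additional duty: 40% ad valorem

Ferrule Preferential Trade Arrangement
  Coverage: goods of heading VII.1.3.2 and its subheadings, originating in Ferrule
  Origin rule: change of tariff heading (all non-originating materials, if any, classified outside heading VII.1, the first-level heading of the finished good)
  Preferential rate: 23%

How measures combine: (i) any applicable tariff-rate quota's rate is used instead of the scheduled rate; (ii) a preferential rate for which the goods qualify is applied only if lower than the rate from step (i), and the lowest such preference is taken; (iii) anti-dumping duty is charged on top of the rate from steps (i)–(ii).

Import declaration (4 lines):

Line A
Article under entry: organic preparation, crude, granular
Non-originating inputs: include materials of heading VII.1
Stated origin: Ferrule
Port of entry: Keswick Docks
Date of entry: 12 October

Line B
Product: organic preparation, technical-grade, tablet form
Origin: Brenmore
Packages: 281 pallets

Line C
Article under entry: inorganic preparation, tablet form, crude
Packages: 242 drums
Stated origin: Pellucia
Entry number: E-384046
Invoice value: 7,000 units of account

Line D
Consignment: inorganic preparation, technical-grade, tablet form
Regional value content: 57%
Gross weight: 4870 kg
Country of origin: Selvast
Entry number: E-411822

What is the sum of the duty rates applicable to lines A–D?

Line A: organic → VII.1; granular → VII.1.2; crude → VII.1.2.1. Scheduled 18%. Ferrule agreement on VII.1.3.2: VII.1.2.1 not covered; anti-dumping (Ferrule, VII.1): +24%; total 18% + 24% = 42%. → 42%.
Line B: organic → VII.1; tablet form → VII.1.3; technical-grade → VII.1.3.3. Scheduled 22%. No special measure applies. → 22%.
Line C: inorganic → VII.3; tablet form → VII.3.1; crude → VII.3.1.2. Scheduled 5%. anti-dumping (Pellucia, VII.3): +13%; total 5% + 13% = 18%. → 18%.
Line D: inorganic → VII.3; tablet form → VII.3.1; technical-grade → VII.3.1.3. Scheduled 25%. Selvast agreement on VII.3: RVC < 60%. → 25%.
Sum: 42% + 22% + 18% + 25% = 107%.

107%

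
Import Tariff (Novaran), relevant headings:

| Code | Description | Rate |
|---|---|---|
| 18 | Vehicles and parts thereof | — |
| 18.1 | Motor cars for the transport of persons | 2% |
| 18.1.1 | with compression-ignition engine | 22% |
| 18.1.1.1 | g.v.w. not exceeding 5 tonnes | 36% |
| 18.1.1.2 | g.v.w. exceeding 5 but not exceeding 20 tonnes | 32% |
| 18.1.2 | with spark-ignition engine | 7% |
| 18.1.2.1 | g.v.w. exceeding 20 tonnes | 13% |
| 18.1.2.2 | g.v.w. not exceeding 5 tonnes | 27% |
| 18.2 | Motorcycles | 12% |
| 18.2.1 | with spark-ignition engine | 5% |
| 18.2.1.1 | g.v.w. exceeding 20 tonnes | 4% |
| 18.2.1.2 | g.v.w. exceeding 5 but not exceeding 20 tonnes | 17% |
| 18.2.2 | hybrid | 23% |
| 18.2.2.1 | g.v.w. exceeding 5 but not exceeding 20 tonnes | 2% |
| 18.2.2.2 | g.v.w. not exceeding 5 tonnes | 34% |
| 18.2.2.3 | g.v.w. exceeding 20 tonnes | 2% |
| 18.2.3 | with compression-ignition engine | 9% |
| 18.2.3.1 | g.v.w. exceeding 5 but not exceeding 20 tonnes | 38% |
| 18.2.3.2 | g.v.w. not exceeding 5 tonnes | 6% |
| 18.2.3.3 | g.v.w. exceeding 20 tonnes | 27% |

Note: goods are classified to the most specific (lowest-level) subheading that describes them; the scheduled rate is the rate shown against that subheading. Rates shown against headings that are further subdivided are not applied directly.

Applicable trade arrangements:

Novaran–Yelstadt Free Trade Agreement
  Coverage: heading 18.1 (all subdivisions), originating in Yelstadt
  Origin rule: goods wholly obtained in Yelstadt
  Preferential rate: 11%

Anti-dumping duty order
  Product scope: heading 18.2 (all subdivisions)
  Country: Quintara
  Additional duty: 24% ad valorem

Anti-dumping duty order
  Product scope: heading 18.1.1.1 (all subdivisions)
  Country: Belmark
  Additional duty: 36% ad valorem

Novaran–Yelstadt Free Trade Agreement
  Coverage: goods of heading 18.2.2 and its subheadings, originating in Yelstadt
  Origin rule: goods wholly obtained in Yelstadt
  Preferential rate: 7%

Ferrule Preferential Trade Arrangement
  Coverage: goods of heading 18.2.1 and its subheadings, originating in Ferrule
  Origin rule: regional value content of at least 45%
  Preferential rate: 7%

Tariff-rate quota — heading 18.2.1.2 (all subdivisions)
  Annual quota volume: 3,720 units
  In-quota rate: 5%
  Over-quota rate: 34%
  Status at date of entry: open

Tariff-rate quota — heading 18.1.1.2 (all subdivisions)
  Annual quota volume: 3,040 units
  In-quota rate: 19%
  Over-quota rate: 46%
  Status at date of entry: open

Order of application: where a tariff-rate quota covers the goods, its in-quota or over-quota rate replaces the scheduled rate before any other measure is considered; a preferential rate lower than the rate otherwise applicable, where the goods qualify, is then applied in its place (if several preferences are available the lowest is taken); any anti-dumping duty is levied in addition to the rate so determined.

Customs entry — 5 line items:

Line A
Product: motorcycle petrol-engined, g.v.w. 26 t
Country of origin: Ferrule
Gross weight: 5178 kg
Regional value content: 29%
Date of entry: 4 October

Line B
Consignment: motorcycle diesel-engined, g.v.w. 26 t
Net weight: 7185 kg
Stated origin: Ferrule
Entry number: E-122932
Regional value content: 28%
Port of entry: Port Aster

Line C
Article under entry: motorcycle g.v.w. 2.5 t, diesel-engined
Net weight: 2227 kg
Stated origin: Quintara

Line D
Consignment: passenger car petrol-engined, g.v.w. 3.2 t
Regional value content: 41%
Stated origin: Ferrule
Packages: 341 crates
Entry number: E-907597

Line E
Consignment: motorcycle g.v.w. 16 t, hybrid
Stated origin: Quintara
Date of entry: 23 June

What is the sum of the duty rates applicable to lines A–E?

Line A: motorcycle → 18.2; petrol-engined → 18.2.1; g.v.w. 26 t → 18.2.1.1. Scheduled 4%. Ferrule agreement on 18.2.1: RVC < 45%. → 4%.
Line B: motorcycle → 18.2; diesel-engined → 18.2.3; g.v.w. 26 t → 18.2.3.3. Scheduled 27%. Ferrule agreement on 18.2.1: 18.2.3.3 not covered. → 27%.
Line C: motorcycle → 18.2; diesel-engined → 18.2.3; g.v.w. 2.5 t → 18.2.3.2. Scheduled 6%. anti-dumping (Quintara, 18.2): +24%; total 6% + 24% = 30%. → 30%.
Line D: passenger car → 18.1; petrol-engined → 18.1.2; g.v.w. 3.2 t → 18.1.2.2. Scheduled 27%. Ferrule agreement on 18.2.1: 18.1.2.2 not covered. → 27%.
Line E: motorcycle → 18.2; hybrid → 18.2.2; g.v.w. 16 t → 18.2.2.1. Scheduled 2%. anti-dumping (Quintara, 18.2): +24%; total 2% + 24% = 26%. → 26%.
Sum: 4% + 27% + 30% + 27% + 26% = 114%.

114%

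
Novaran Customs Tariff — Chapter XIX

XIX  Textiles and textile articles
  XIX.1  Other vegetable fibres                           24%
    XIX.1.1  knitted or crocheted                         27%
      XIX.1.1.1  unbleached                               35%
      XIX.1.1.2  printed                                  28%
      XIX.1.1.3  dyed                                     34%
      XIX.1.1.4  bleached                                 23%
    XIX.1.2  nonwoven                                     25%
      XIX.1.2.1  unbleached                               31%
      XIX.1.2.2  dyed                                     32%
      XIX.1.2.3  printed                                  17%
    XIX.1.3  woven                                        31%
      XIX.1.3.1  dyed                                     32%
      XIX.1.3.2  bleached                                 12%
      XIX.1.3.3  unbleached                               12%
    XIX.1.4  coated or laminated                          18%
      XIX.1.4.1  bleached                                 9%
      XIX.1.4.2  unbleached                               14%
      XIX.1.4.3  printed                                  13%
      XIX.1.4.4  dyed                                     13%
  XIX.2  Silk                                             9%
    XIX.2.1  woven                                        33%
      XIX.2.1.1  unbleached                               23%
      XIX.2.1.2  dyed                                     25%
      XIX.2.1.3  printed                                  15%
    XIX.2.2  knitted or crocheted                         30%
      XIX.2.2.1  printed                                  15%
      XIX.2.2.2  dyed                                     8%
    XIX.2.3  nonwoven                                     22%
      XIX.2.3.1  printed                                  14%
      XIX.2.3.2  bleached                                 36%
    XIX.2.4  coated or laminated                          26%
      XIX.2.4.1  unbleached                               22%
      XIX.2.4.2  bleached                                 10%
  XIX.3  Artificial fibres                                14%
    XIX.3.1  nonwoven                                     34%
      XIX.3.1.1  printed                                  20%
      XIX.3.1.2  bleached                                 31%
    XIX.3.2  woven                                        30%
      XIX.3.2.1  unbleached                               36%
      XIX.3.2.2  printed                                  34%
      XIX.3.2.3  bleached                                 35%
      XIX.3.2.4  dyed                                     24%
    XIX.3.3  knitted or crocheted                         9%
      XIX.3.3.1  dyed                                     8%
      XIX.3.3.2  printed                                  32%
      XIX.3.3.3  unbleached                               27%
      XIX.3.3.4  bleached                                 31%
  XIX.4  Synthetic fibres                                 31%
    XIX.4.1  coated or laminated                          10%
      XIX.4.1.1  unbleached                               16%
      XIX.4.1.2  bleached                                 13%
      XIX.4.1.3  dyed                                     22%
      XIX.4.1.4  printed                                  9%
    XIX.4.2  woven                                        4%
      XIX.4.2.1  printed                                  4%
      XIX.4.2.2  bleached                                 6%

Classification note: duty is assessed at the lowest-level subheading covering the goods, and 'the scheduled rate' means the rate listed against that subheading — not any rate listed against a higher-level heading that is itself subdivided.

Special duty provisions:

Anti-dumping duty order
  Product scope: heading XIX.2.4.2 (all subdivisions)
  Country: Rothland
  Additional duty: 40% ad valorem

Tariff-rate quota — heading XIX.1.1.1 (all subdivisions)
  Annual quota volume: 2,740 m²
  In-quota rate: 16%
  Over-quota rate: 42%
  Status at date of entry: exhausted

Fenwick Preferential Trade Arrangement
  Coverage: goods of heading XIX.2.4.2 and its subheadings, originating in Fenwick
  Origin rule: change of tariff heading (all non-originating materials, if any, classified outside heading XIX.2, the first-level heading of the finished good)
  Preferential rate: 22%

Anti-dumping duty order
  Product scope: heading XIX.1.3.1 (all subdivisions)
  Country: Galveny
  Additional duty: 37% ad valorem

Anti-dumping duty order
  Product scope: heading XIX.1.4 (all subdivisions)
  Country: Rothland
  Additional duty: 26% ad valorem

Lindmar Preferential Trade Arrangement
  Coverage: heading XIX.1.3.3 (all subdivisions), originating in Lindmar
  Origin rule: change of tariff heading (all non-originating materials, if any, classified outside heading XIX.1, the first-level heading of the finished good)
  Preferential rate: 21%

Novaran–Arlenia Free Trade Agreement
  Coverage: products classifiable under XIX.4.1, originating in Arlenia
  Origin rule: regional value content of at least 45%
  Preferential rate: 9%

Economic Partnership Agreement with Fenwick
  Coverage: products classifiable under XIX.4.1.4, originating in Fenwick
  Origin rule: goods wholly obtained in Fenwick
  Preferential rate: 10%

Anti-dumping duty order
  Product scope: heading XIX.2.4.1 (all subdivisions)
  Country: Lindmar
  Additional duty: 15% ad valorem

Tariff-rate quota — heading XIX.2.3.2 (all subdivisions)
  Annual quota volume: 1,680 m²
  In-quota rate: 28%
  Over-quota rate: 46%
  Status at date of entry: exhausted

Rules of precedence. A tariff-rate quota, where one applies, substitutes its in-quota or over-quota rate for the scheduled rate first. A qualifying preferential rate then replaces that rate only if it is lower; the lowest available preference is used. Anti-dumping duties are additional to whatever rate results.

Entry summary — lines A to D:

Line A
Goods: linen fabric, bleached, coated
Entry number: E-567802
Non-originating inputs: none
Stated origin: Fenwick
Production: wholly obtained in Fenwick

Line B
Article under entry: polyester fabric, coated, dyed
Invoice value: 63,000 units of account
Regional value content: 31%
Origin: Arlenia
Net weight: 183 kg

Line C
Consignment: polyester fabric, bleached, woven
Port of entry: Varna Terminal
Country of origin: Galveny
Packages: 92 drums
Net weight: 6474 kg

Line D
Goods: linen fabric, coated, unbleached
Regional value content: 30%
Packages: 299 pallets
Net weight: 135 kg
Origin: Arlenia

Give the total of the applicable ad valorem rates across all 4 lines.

Line A: linen → XIX.1; coated → XIX.1.4; bleached → XIX.1.4.1. Scheduled 9%. Fenwick agreement on XIX.2.4.2: XIX.1.4.1 not covered; Fenwick agreement on XIX.4.1.4: XIX.1.4.1 not covered. → 9%.
Line B: polyester → XIX.4; coated → XIX.4.1; dyed → XIX.4.1.3. Scheduled 22%. Arlenia agreement on XIX.4.1: RVC < 45%. → 22%.
Line C: polyester → XIX.4; woven → XIX.4.2; bleached → XIX.4.2.2. Scheduled 6%. No special measure applies. → 6%.
Line D: linen → XIX.1; coated → XIX.1.4; unbleached → XIX.1.4.2. Scheduled 14%. Arlenia agreement on XIX.4.1: XIX.1.4.2 not covered. → 14%.
Sum: 9% + 22% + 6% + 14% = 51%.

51%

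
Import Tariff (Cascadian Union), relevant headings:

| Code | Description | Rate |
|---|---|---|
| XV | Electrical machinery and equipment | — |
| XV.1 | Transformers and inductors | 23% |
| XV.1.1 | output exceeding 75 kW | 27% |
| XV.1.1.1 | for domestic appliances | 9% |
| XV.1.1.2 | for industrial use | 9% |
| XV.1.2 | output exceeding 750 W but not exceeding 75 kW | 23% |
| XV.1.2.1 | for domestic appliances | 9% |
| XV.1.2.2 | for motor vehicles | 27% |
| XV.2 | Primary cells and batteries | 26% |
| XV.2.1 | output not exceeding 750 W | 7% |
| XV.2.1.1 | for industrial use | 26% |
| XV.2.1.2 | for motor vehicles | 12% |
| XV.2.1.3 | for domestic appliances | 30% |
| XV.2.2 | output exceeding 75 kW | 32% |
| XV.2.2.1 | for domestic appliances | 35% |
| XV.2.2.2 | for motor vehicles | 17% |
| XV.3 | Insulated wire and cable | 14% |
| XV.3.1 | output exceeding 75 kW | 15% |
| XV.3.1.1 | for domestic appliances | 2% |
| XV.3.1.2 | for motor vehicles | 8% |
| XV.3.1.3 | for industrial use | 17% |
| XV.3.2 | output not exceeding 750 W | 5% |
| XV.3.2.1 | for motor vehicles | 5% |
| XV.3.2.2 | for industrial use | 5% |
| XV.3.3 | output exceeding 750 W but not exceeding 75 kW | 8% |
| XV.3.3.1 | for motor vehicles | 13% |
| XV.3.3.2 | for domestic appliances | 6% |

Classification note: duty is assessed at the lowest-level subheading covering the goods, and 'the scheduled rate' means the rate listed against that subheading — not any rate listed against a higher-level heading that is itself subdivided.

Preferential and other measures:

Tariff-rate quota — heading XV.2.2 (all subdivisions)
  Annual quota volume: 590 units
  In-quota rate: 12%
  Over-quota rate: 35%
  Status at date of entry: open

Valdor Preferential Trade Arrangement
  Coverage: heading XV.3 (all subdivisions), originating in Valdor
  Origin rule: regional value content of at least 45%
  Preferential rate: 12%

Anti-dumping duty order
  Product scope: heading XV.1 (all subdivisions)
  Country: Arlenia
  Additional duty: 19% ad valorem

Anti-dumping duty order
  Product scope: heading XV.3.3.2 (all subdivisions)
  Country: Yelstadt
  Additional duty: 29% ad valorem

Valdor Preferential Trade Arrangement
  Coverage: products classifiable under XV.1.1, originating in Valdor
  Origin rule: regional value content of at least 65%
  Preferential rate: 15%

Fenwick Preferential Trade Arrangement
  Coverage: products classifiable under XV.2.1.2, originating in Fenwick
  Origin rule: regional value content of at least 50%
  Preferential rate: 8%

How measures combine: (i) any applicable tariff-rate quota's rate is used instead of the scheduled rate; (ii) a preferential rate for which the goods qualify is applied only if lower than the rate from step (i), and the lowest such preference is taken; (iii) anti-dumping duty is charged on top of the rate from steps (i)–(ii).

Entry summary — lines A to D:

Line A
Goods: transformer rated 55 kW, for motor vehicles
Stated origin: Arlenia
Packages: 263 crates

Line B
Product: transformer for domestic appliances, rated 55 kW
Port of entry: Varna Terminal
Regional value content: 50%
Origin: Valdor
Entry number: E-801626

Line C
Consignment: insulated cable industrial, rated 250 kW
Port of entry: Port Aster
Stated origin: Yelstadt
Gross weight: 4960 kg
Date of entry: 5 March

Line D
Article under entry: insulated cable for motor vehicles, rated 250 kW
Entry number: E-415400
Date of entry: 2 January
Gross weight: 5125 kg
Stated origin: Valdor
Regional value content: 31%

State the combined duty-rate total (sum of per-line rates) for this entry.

80%

Line A: transformer → XV.1; rated 55 kW → XV.1.2; for motor vehicles → XV.1.2.2. Scheduled 27%. anti-dumping (Arlenia, XV.1): +19%; total 27% + 19% = 46%. → 46%.
Line B: transformer → XV.1; rated 55 kW → XV.1.2; for domestic appliances → XV.1.2.1. Scheduled 9%. Valdor agreement on XV.3: XV.1.2.1 not covered; Valdor agreement on XV.1.1: XV.1.2.1 not covered. → 9%.
Line C: insulated cable → XV.3; rated 250 kW → XV.3.1; industrial → XV.3.1.3. Scheduled 17%. No special measure applies. → 17%.
Line D: insulated cable → XV.3; rated 250 kW → XV.3.1; for motor vehicles → XV.3.1.2. Scheduled 8%. Valdor agreement on XV.3: RVC < 45%; Valdor agreement on XV.1.1: XV.3.1.2 not covered. → 8%.
Sum: 46% + 9% + 17% + 8% = 80%.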